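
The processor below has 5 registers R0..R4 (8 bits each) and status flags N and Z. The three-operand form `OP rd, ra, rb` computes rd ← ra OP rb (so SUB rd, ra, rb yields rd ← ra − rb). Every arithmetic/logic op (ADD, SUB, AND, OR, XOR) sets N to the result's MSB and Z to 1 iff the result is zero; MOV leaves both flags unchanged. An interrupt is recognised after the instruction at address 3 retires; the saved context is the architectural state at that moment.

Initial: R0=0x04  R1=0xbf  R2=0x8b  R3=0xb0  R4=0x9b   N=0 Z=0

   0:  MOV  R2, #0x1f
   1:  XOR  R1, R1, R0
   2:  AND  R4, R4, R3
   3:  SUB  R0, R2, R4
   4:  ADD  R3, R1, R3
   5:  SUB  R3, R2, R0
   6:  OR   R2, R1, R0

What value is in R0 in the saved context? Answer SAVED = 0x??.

SAVED = 0x8f

after  0: R0=0x04 R1=0xbf R2=0x1f R3=0xb0 R4=0x9b  N=0 Z=0
after  1: R0=0x04 R1=0xbb R2=0x1f R3=0xb0 R4=0x9b  N=1 Z=0
after  2: R0=0x04 R1=0xbb R2=0x1f R3=0xb0 R4=0x90  N=1 Z=0
after  3: R0=0x8f R1=0xbb R2=0x1f R3=0xb0 R4=0x90  N=1 Z=0
-- IRQ taken; context saved, return-PC = 4 --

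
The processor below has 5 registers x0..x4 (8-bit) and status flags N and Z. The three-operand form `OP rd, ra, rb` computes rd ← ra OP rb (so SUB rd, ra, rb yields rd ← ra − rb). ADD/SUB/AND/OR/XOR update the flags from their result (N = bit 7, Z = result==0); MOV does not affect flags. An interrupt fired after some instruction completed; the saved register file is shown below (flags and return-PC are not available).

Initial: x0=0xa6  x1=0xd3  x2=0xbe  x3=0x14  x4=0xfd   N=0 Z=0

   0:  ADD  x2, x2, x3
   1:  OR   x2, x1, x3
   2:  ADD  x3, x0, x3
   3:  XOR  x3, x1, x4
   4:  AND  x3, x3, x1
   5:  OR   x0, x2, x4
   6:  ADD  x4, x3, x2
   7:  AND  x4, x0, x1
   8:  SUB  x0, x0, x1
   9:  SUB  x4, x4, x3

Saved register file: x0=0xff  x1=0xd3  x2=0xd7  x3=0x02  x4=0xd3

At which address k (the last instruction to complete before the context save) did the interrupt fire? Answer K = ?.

K = 7

after  0: x0=0xa6 x1=0xd3 x2=0xd2 x3=0x14 x4=0xfd  N=1 Z=0
after  1: x0=0xa6 x1=0xd3 x2=0xd7 x3=0x14 x4=0xfd  N=1 Z=0
after  2: x0=0xa6 x1=0xd3 x2=0xd7 x3=0xba x4=0xfd  N=1 Z=0
after  3: x0=0xa6 x1=0xd3 x2=0xd7 x3=0x2e x4=0xfd  N=0 Z=0
after  4: x0=0xa6 x1=0xd3 x2=0xd7 x3=0x02 x4=0xfd  N=0 Z=0
after  5: x0=0xff x1=0xd3 x2=0xd7 x3=0x02 x4=0xfd  N=1 Z=0
after  6: x0=0xff x1=0xd3 x2=0xd7 x3=0x02 x4=0xd9  N=1 Z=0
after  7: x0=0xff x1=0xd3 x2=0xd7 x3=0x02 x4=0xd3  N=1 Z=0
-- IRQ taken; context saved, return-PC = 8 --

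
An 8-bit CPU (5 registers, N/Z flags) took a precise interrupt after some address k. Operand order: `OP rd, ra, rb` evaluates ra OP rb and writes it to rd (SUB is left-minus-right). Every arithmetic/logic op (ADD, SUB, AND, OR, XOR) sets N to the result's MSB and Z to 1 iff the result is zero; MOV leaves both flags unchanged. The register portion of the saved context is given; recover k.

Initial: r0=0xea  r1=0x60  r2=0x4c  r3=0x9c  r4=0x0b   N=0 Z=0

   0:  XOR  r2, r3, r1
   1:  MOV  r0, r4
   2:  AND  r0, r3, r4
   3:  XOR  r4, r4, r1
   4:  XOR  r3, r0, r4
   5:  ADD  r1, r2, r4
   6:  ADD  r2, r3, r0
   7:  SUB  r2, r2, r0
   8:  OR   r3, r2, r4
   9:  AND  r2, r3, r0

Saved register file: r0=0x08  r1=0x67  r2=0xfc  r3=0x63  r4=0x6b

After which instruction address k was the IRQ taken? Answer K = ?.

K = 5

after  0: r0=0xea r1=0x60 r2=0xfc r3=0x9c r4=0x0b  N=1 Z=0
after  1: r0=0x0b r1=0x60 r2=0xfc r3=0x9c r4=0x0b  N=1 Z=0
after  2: r0=0x08 r1=0x60 r2=0xfc r3=0x9c r4=0x0b  N=0 Z=0
after  3: r0=0x08 r1=0x60 r2=0xfc r3=0x9c r4=0x6b  N=0 Z=0
after  4: r0=0x08 r1=0x60 r2=0xfc r3=0x63 r4=0x6b  N=0 Z=0
after  5: r0=0x08 r1=0x67 r2=0xfc r3=0x63 r4=0x6b  N=0 Z=0
-- IRQ taken; context saved, return-PC = 6 --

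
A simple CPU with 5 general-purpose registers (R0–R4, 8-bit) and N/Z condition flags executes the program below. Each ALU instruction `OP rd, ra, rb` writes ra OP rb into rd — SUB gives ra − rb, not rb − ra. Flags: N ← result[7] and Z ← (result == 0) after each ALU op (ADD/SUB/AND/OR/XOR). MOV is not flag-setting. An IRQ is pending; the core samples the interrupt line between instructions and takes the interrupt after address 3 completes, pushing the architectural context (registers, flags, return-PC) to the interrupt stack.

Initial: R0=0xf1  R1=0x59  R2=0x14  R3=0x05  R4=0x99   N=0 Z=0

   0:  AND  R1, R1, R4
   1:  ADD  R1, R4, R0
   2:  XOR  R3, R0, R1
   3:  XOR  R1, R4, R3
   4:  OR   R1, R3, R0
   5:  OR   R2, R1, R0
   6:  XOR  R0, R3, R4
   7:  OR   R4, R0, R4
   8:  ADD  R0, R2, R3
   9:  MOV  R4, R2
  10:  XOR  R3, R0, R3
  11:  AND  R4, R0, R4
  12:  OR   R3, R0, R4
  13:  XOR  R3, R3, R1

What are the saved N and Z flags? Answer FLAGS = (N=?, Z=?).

FLAGS = (N=1, Z=0)

after  0: R0=0xf1 R1=0x19 R2=0x14 R3=0x05 R4=0x99  N=0 Z=0
after  1: R0=0xf1 R1=0x8a R2=0x14 R3=0x05 R4=0x99  N=1 Z=0
after  2: R0=0xf1 R1=0x8a R2=0x14 R3=0x7b R4=0x99  N=0 Z=0
after  3: R0=0xf1 R1=0xe2 R2=0x14 R3=0x7b R4=0x99  N=1 Z=0
-- IRQ taken; context saved, return-PC = 4 --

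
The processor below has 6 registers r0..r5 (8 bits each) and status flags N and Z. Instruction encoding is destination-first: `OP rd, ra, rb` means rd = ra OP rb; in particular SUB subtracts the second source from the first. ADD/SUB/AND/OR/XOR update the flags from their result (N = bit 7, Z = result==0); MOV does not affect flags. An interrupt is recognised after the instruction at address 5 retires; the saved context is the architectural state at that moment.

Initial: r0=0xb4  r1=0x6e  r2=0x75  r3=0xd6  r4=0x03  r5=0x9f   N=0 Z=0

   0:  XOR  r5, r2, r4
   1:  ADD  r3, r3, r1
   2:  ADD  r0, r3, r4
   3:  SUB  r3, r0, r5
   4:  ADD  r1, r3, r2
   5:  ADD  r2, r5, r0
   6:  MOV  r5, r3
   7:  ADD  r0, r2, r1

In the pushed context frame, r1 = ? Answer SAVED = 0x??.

SAVED = 0x46

after  0: r0=0xb4 r1=0x6e r2=0x75 r3=0xd6 r4=0x03 r5=0x76  N=0 Z=0
after  1: r0=0xb4 r1=0x6e r2=0x75 r3=0x44 r4=0x03 r5=0x76  N=0 Z=0
after  2: r0=0x47 r1=0x6e r2=0x75 r3=0x44 r4=0x03 r5=0x76  N=0 Z=0
after  3: r0=0x47 r1=0x6e r2=0x75 r3=0xd1 r4=0x03 r5=0x76  N=1 Z=0
after  4: r0=0x47 r1=0x46 r2=0x75 r3=0xd1 r4=0x03 r5=0x76  N=0 Z=0
after  5: r0=0x47 r1=0x46 r2=0xbd r3=0xd1 r4=0x03 r5=0x76  N=1 Z=0
-- IRQ taken; context saved, return-PC = 6 --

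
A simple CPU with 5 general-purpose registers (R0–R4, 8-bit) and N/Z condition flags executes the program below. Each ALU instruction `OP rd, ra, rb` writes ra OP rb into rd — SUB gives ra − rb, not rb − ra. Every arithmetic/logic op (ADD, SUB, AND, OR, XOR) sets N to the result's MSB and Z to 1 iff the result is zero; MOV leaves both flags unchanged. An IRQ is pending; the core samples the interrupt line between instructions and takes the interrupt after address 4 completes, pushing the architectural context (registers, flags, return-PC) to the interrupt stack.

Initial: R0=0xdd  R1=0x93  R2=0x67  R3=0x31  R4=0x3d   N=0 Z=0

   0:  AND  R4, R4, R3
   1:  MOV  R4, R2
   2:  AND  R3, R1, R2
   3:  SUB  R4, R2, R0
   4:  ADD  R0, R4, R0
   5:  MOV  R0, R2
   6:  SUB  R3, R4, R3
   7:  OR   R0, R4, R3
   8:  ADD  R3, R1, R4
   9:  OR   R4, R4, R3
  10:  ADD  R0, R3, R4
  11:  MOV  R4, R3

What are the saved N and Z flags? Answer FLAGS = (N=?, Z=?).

after  0: R0=0xdd R1=0x93 R2=0x67 R3=0x31 R4=0x31  N=0 Z=0
after  1: R0=0xdd R1=0x93 R2=0x67 R3=0x31 R4=0x67  N=0 Z=0
after  2: R0=0xdd R1=0x93 R2=0x67 R3=0x03 R4=0x67  N=0 Z=0
after  3: R0=0xdd R1=0x93 R2=0x67 R3=0x03 R4=0x8a  N=1 Z=0
after  4: R0=0x67 R1=0x93 R2=0x67 R3=0x03 R4=0x8a  N=0 Z=0
-- IRQ taken; context saved, return-PC = 5 --

FLAGS = (N=0, Z=0)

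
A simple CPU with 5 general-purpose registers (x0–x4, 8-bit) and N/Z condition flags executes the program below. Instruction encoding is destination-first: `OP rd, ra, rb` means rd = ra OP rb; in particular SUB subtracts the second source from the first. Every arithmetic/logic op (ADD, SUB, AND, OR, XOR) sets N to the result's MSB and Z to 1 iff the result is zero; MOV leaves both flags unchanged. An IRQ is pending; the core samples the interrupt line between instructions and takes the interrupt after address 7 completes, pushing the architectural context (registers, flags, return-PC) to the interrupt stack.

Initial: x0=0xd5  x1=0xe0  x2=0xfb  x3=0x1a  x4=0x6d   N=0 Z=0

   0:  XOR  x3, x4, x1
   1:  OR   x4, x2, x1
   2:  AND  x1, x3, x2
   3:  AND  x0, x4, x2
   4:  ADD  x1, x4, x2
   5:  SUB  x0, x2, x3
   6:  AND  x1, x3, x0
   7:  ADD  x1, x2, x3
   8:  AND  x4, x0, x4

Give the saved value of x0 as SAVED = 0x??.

SAVED = 0x6e

after  0: x0=0xd5 x1=0xe0 x2=0xfb x3=0x8d x4=0x6d  N=1 Z=0
after  1: x0=0xd5 x1=0xe0 x2=0xfb x3=0x8d x4=0xfb  N=1 Z=0
after  2: x0=0xd5 x1=0x89 x2=0xfb x3=0x8d x4=0xfb  N=1 Z=0
after  3: x0=0xfb x1=0x89 x2=0xfb x3=0x8d x4=0xfb  N=1 Z=0
after  4: x0=0xfb x1=0xf6 x2=0xfb x3=0x8d x4=0xfb  N=1 Z=0
after  5: x0=0x6e x1=0xf6 x2=0xfb x3=0x8d x4=0xfb  N=0 Z=0
after  6: x0=0x6e x1=0x0c x2=0xfb x3=0x8d x4=0xfb  N=0 Z=0
after  7: x0=0x6e x1=0x88 x2=0xfb x3=0x8d x4=0xfb  N=1 Z=0
-- IRQ taken; context saved, return-PC = 8 --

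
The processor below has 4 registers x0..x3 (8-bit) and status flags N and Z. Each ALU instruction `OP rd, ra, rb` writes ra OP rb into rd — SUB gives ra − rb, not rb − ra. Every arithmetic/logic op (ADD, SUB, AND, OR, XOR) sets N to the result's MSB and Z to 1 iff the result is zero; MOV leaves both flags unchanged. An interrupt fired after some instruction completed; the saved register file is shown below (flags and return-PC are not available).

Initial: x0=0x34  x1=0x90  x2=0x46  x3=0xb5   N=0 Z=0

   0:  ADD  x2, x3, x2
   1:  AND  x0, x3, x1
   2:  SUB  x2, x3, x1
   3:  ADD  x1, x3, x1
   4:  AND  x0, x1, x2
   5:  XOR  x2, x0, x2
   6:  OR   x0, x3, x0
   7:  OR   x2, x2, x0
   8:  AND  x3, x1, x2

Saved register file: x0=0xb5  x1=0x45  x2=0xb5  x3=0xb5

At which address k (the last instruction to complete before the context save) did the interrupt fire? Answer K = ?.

after  0: x0=0x34 x1=0x90 x2=0xfb x3=0xb5  N=1 Z=0
after  1: x0=0x90 x1=0x90 x2=0xfb x3=0xb5  N=1 Z=0
after  2: x0=0x90 x1=0x90 x2=0x25 x3=0xb5  N=0 Z=0
after  3: x0=0x90 x1=0x45 x2=0x25 x3=0xb5  N=0 Z=0
after  4: x0=0x05 x1=0x45 x2=0x25 x3=0xb5  N=0 Z=0
after  5: x0=0x05 x1=0x45 x2=0x20 x3=0xb5  N=0 Z=0
after  6: x0=0xb5 x1=0x45 x2=0x20 x3=0xb5  N=1 Z=0
after  7: x0=0xb5 x1=0x45 x2=0xb5 x3=0xb5  N=1 Z=0
-- IRQ taken; context saved, return-PC = 8 --

K = 7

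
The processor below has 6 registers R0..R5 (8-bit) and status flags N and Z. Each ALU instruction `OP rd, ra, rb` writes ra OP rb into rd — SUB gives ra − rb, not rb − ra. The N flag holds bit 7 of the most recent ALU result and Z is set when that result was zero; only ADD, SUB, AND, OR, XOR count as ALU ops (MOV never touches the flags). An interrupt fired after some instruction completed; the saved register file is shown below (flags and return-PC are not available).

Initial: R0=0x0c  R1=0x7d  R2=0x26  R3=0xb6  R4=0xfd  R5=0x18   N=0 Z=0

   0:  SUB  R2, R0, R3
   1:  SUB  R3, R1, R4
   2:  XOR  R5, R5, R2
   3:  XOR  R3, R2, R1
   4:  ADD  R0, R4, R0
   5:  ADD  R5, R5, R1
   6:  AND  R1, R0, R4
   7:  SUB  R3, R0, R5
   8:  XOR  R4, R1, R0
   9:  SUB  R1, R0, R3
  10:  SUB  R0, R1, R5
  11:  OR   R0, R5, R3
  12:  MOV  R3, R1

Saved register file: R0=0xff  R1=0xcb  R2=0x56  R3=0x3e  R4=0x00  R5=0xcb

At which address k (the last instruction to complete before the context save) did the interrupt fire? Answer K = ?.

after  0: R0=0x0c R1=0x7d R2=0x56 R3=0xb6 R4=0xfd R5=0x18  N=0 Z=0
after  1: R0=0x0c R1=0x7d R2=0x56 R3=0x80 R4=0xfd R5=0x18  N=1 Z=0
after  2: R0=0x0c R1=0x7d R2=0x56 R3=0x80 R4=0xfd R5=0x4e  N=0 Z=0
after  3: R0=0x0c R1=0x7d R2=0x56 R3=0x2b R4=0xfd R5=0x4e  N=0 Z=0
after  4: R0=0x09 R1=0x7d R2=0x56 R3=0x2b R4=0xfd R5=0x4e  N=0 Z=0
after  5: R0=0x09 R1=0x7d R2=0x56 R3=0x2b R4=0xfd R5=0xcb  N=1 Z=0
after  6: R0=0x09 R1=0x09 R2=0x56 R3=0x2b R4=0xfd R5=0xcb  N=0 Z=0
after  7: R0=0x09 R1=0x09 R2=0x56 R3=0x3e R4=0xfd R5=0xcb  N=0 Z=0
after  8: R0=0x09 R1=0x09 R2=0x56 R3=0x3e R4=0x00 R5=0xcb  N=0 Z=1
after  9: R0=0x09 R1=0xcb R2=0x56 R3=0x3e R4=0x00 R5=0xcb  N=1 Z=0
after 10: R0=0x00 R1=0xcb R2=0x56 R3=0x3e R4=0x00 R5=0xcb  N=0 Z=1
after 11: R0=0xff R1=0xcb R2=0x56 R3=0x3e R4=0x00 R5=0xcb  N=1 Z=0
-- IRQ taken; context saved, return-PC = 12 --

K = 11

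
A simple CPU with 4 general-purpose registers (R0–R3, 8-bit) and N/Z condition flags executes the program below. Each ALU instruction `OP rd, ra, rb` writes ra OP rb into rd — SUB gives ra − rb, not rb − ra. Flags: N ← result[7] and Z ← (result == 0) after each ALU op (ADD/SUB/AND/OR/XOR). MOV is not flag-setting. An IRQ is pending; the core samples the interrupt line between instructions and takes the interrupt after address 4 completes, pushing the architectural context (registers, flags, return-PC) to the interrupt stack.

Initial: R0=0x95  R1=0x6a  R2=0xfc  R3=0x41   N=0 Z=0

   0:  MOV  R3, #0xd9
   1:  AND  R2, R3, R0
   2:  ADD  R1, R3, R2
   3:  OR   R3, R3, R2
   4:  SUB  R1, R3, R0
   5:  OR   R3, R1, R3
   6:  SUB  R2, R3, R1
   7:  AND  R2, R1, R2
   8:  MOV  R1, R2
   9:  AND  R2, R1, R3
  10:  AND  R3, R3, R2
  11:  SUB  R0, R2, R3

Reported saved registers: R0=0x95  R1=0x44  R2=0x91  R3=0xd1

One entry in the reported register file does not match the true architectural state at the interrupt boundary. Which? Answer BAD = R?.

BAD = R3

after  0: R0=0x95 R1=0x6a R2=0xfc R3=0xd9  N=0 Z=0
after  1: R0=0x95 R1=0x6a R2=0x91 R3=0xd9  N=1 Z=0
after  2: R0=0x95 R1=0x6a R2=0x91 R3=0xd9  N=0 Z=0
after  3: R0=0x95 R1=0x6a R2=0x91 R3=0xd9  N=1 Z=0
after  4: R0=0x95 R1=0x44 R2=0x91 R3=0xd9  N=0 Z=0
-- IRQ taken; context saved, return-PC = 5 --
mismatch: R3: reported 0xd1 vs actual 0xd9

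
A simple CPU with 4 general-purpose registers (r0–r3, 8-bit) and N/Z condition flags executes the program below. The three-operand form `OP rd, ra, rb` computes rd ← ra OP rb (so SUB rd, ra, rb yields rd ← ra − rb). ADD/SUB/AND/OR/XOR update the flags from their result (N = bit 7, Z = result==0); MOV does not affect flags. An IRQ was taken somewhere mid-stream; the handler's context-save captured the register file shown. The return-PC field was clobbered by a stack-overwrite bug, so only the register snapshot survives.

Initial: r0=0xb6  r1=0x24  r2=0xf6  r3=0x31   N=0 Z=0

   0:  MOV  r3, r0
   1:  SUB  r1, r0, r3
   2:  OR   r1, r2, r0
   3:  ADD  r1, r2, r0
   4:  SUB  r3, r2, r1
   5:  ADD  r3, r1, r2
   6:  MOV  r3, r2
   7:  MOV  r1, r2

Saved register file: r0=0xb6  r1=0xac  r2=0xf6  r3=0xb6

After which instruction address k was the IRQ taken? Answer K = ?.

K = 3

after  0: r0=0xb6 r1=0x24 r2=0xf6 r3=0xb6  N=0 Z=0
after  1: r0=0xb6 r1=0x00 r2=0xf6 r3=0xb6  N=0 Z=1
after  2: r0=0xb6 r1=0xf6 r2=0xf6 r3=0xb6  N=1 Z=0
after  3: r0=0xb6 r1=0xac r2=0xf6 r3=0xb6  N=1 Z=0
-- IRQ taken; context saved, return-PC = 4 --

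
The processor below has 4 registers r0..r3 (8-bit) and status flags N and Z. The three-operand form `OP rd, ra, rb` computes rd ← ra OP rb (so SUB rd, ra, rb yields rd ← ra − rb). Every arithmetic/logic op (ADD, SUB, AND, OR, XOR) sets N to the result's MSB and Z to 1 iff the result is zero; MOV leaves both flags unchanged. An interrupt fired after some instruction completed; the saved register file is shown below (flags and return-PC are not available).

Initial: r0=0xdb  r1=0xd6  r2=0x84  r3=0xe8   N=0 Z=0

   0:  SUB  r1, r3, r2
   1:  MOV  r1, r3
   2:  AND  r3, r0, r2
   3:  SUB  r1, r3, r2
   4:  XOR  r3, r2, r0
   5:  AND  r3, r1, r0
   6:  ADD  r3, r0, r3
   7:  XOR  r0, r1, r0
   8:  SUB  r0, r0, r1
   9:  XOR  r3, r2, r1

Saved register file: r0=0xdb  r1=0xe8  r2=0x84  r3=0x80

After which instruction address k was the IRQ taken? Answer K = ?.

after  0: r0=0xdb r1=0x64 r2=0x84 r3=0xe8  N=0 Z=0
after  1: r0=0xdb r1=0xe8 r2=0x84 r3=0xe8  N=0 Z=0
after  2: r0=0xdb r1=0xe8 r2=0x84 r3=0x80  N=1 Z=0
-- IRQ taken; context saved, return-PC = 3 --

K = 2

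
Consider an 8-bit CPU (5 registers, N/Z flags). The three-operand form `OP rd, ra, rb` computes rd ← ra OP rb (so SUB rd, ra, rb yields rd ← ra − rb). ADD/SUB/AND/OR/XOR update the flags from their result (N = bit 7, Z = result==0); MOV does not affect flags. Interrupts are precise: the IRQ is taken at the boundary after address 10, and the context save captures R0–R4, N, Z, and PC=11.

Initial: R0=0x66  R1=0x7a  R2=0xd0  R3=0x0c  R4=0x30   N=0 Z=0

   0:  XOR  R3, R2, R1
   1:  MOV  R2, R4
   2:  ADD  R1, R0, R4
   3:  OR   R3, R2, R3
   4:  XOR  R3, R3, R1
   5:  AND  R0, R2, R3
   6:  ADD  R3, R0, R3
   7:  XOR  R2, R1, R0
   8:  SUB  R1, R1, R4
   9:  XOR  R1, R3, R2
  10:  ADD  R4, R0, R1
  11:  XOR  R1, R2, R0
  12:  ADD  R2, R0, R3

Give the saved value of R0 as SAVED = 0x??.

SAVED = 0x20

after  0: R0=0x66 R1=0x7a R2=0xd0 R3=0xaa R4=0x30  N=1 Z=0
after  1: R0=0x66 R1=0x7a R2=0x30 R3=0xaa R4=0x30  N=1 Z=0
after  2: R0=0x66 R1=0x96 R2=0x30 R3=0xaa R4=0x30  N=1 Z=0
after  3: R0=0x66 R1=0x96 R2=0x30 R3=0xba R4=0x30  N=1 Z=0
after  4: R0=0x66 R1=0x96 R2=0x30 R3=0x2c R4=0x30  N=0 Z=0
after  5: R0=0x20 R1=0x96 R2=0x30 R3=0x2c R4=0x30  N=0 Z=0
after  6: R0=0x20 R1=0x96 R2=0x30 R3=0x4c R4=0x30  N=0 Z=0
after  7: R0=0x20 R1=0x96 R2=0xb6 R3=0x4c R4=0x30  N=1 Z=0
after  8: R0=0x20 R1=0x66 R2=0xb6 R3=0x4c R4=0x30  N=0 Z=0
after  9: R0=0x20 R1=0xfa R2=0xb6 R3=0x4c R4=0x30  N=1 Z=0
after 10: R0=0x20 R1=0xfa R2=0xb6 R3=0x4c R4=0x1a  N=0 Z=0
-- IRQ taken; context saved, return-PC = 11 --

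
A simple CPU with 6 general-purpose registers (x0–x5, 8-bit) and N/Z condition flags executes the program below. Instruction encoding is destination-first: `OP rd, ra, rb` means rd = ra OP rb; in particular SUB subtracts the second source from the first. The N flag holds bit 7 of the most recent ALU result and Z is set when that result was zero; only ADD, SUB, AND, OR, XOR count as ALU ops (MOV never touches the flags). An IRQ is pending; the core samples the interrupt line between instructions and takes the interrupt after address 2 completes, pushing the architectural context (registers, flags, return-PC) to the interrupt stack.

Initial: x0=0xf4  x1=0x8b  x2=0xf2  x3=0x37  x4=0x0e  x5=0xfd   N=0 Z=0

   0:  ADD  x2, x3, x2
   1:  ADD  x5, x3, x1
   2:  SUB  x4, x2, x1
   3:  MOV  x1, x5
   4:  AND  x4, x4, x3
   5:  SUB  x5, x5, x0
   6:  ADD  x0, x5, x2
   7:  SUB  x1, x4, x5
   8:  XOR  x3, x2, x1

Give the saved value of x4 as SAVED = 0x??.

SAVED = 0x9e

after  0: x0=0xf4 x1=0x8b x2=0x29 x3=0x37 x4=0x0e x5=0xfd  N=0 Z=0
after  1: x0=0xf4 x1=0x8b x2=0x29 x3=0x37 x4=0x0e x5=0xc2  N=1 Z=0
after  2: x0=0xf4 x1=0x8b x2=0x29 x3=0x37 x4=0x9e x5=0xc2  N=1 Z=0
-- IRQ taken; context saved, return-PC = 3 --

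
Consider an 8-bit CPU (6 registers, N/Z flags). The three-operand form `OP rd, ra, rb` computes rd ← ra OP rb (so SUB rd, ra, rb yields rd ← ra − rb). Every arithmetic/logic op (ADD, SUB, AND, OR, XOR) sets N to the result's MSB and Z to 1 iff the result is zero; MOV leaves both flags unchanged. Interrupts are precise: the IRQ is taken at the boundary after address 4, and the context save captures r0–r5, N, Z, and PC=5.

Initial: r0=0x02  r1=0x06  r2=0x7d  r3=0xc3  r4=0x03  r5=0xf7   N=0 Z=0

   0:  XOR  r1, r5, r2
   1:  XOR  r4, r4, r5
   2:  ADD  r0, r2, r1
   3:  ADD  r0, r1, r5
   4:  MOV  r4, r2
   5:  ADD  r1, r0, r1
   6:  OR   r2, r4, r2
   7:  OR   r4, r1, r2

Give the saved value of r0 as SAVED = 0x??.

after  0: r0=0x02 r1=0x8a r2=0x7d r3=0xc3 r4=0x03 r5=0xf7  N=1 Z=0
after  1: r0=0x02 r1=0x8a r2=0x7d r3=0xc3 r4=0xf4 r5=0xf7  N=1 Z=0
after  2: r0=0x07 r1=0x8a r2=0x7d r3=0xc3 r4=0xf4 r5=0xf7  N=0 Z=0
after  3: r0=0x81 r1=0x8a r2=0x7d r3=0xc3 r4=0xf4 r5=0xf7  N=1 Z=0
after  4: r0=0x81 r1=0x8a r2=0x7d r3=0xc3 r4=0x7d r5=0xf7  N=1 Z=0
-- IRQ taken; context saved, return-PC = 5 --

SAVED = 0x81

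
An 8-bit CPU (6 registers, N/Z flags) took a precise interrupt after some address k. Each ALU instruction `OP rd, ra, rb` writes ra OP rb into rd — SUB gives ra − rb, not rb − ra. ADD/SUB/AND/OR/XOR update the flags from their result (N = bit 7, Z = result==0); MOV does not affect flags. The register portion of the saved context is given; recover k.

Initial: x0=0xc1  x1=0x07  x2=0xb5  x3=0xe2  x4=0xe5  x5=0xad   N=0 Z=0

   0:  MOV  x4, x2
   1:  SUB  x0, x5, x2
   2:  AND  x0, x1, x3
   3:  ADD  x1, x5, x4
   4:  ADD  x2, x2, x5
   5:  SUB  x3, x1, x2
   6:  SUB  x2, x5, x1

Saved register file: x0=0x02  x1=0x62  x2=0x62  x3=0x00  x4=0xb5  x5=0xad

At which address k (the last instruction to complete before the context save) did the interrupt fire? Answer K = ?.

K = 5

after  0: x0=0xc1 x1=0x07 x2=0xb5 x3=0xe2 x4=0xb5 x5=0xad  N=0 Z=0
after  1: x0=0xf8 x1=0x07 x2=0xb5 x3=0xe2 x4=0xb5 x5=0xad  N=1 Z=0
after  2: x0=0x02 x1=0x07 x2=0xb5 x3=0xe2 x4=0xb5 x5=0xad  N=0 Z=0
after  3: x0=0x02 x1=0x62 x2=0xb5 x3=0xe2 x4=0xb5 x5=0xad  N=0 Z=0
after  4: x0=0x02 x1=0x62 x2=0x62 x3=0xe2 x4=0xb5 x5=0xad  N=0 Z=0
after  5: x0=0x02 x1=0x62 x2=0x62 x3=0x00 x4=0xb5 x5=0xad  N=0 Z=1
-- IRQ taken; context saved, return-PC = 6 --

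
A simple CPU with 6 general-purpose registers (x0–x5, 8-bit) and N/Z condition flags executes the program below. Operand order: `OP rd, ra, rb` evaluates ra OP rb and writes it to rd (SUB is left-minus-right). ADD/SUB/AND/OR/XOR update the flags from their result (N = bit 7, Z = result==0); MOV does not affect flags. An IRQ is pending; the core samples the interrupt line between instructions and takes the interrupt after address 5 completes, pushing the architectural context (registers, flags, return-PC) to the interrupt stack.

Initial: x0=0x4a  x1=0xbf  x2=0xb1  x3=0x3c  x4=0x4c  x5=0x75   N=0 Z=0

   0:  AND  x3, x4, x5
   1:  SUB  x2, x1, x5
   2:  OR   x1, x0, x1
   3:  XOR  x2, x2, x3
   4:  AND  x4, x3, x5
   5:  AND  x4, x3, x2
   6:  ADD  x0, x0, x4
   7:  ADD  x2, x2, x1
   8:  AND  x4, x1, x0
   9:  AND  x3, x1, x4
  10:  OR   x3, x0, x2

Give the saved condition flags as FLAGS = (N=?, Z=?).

after  0: x0=0x4a x1=0xbf x2=0xb1 x3=0x44 x4=0x4c x5=0x75  N=0 Z=0
after  1: x0=0x4a x1=0xbf x2=0x4a x3=0x44 x4=0x4c x5=0x75  N=0 Z=0
after  2: x0=0x4a x1=0xff x2=0x4a x3=0x44 x4=0x4c x5=0x75  N=1 Z=0
after  3: x0=0x4a x1=0xff x2=0x0e x3=0x44 x4=0x4c x5=0x75  N=0 Z=0
after  4: x0=0x4a x1=0xff x2=0x0e x3=0x44 x4=0x44 x5=0x75  N=0 Z=0
after  5: x0=0x4a x1=0xff x2=0x0e x3=0x44 x4=0x04 x5=0x75  N=0 Z=0
-- IRQ taken; context saved, return-PC = 6 --

FLAGS = (N=0, Z=0)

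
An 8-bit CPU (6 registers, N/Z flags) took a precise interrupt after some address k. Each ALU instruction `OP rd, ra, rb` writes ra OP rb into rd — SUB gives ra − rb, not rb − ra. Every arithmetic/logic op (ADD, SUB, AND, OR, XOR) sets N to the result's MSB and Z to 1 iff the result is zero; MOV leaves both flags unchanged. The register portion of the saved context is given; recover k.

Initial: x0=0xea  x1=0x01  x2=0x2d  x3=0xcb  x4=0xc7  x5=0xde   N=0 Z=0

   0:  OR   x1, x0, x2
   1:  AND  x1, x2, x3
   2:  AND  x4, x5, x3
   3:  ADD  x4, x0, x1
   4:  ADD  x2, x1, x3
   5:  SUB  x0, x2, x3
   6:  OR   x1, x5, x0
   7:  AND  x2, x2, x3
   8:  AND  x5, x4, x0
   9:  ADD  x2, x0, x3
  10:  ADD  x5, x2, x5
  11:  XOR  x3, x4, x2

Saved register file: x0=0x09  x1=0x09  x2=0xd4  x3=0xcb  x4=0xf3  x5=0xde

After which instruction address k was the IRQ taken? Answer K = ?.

K = 5

after  0: x0=0xea x1=0xef x2=0x2d x3=0xcb x4=0xc7 x5=0xde  N=1 Z=0
after  1: x0=0xea x1=0x09 x2=0x2d x3=0xcb x4=0xc7 x5=0xde  N=0 Z=0
after  2: x0=0xea x1=0x09 x2=0x2d x3=0xcb x4=0xca x5=0xde  N=1 Z=0
after  3: x0=0xea x1=0x09 x2=0x2d x3=0xcb x4=0xf3 x5=0xde  N=1 Z=0
after  4: x0=0xea x1=0x09 x2=0xd4 x3=0xcb x4=0xf3 x5=0xde  N=1 Z=0
after  5: x0=0x09 x1=0x09 x2=0xd4 x3=0xcb x4=0xf3 x5=0xde  N=0 Z=0
-- IRQ taken; context saved, return-PC = 6 --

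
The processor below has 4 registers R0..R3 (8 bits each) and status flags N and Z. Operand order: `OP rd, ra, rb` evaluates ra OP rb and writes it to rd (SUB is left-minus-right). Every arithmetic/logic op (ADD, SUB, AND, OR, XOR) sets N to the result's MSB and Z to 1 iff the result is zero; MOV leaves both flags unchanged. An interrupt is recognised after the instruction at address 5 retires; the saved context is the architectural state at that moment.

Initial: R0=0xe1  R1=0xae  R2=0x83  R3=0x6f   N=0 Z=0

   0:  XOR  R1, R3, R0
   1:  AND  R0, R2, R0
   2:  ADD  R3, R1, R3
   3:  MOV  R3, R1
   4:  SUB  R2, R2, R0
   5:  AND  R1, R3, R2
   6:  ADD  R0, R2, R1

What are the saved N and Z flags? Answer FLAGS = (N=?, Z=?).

FLAGS = (N=0, Z=0)

after  0: R0=0xe1 R1=0x8e R2=0x83 R3=0x6f  N=1 Z=0
after  1: R0=0x81 R1=0x8e R2=0x83 R3=0x6f  N=1 Z=0
after  2: R0=0x81 R1=0x8e R2=0x83 R3=0xfd  N=1 Z=0
after  3: R0=0x81 R1=0x8e R2=0x83 R3=0x8e  N=1 Z=0
after  4: R0=0x81 R1=0x8e R2=0x02 R3=0x8e  N=0 Z=0
after  5: R0=0x81 R1=0x02 R2=0x02 R3=0x8e  N=0 Z=0
-- IRQ taken; context saved, return-PC = 6 --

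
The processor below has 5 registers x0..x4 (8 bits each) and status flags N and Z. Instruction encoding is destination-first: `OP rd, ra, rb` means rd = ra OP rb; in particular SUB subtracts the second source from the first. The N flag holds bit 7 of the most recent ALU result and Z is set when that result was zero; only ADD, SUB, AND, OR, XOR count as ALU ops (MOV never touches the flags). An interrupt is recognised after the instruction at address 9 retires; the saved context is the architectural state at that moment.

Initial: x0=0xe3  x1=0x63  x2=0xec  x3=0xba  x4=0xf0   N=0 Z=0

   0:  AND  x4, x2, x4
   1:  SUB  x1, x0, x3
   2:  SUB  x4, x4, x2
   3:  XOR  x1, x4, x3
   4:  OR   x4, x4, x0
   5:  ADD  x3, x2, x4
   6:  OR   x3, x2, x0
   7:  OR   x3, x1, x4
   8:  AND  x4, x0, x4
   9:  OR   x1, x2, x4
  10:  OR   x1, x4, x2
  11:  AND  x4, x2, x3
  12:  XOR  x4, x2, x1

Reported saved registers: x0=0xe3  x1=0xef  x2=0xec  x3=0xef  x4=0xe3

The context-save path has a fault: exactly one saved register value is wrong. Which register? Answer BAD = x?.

after  0: x0=0xe3 x1=0x63 x2=0xec x3=0xba x4=0xe0  N=1 Z=0
after  1: x0=0xe3 x1=0x29 x2=0xec x3=0xba x4=0xe0  N=0 Z=0
after  2: x0=0xe3 x1=0x29 x2=0xec x3=0xba x4=0xf4  N=1 Z=0
after  3: x0=0xe3 x1=0x4e x2=0xec x3=0xba x4=0xf4  N=0 Z=0
after  4: x0=0xe3 x1=0x4e x2=0xec x3=0xba x4=0xf7  N=1 Z=0
after  5: x0=0xe3 x1=0x4e x2=0xec x3=0xe3 x4=0xf7  N=1 Z=0
after  6: x0=0xe3 x1=0x4e x2=0xec x3=0xef x4=0xf7  N=1 Z=0
after  7: x0=0xe3 x1=0x4e x2=0xec x3=0xff x4=0xf7  N=1 Z=0
after  8: x0=0xe3 x1=0x4e x2=0xec x3=0xff x4=0xe3  N=1 Z=0
after  9: x0=0xe3 x1=0xef x2=0xec x3=0xff x4=0xe3  N=1 Z=0
-- IRQ taken; context saved, return-PC = 10 --
mismatch: x3: reported 0xef vs actual 0xff

BAD = x3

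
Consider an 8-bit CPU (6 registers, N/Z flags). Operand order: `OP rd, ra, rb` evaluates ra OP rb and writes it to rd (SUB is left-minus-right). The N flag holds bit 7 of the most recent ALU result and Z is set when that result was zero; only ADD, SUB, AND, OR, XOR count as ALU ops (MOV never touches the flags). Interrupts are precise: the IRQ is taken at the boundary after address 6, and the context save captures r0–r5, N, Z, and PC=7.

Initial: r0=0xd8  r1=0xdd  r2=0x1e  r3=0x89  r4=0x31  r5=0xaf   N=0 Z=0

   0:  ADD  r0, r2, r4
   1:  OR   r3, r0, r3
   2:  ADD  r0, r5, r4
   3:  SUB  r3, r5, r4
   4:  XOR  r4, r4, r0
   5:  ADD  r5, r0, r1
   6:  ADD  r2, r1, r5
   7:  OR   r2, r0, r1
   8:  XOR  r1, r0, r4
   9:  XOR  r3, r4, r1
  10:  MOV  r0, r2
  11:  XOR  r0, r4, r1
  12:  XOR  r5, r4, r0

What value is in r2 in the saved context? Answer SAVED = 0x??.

SAVED = 0x9a

after  0: r0=0x4f r1=0xdd r2=0x1e r3=0x89 r4=0x31 r5=0xaf  N=0 Z=0
after  1: r0=0x4f r1=0xdd r2=0x1e r3=0xcf r4=0x31 r5=0xaf  N=1 Z=0
after  2: r0=0xe0 r1=0xdd r2=0x1e r3=0xcf r4=0x31 r5=0xaf  N=1 Z=0
after  3: r0=0xe0 r1=0xdd r2=0x1e r3=0x7e r4=0x31 r5=0xaf  N=0 Z=0
after  4: r0=0xe0 r1=0xdd r2=0x1e r3=0x7e r4=0xd1 r5=0xaf  N=1 Z=0
after  5: r0=0xe0 r1=0xdd r2=0x1e r3=0x7e r4=0xd1 r5=0xbd  N=1 Z=0
after  6: r0=0xe0 r1=0xdd r2=0x9a r3=0x7e r4=0xd1 r5=0xbd  N=1 Z=0
-- IRQ taken; context saved, return-PC = 7 --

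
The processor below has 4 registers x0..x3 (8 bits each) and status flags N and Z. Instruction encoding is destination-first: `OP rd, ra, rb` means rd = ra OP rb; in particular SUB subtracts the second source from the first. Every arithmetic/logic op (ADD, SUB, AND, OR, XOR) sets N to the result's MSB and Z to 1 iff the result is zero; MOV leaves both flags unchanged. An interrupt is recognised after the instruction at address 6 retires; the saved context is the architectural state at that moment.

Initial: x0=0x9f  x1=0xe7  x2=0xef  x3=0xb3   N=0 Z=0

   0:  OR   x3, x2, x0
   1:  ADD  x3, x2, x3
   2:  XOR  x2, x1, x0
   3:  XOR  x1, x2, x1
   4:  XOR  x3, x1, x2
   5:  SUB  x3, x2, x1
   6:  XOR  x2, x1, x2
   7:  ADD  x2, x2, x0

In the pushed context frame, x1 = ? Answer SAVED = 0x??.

SAVED = 0x9f

after  0: x0=0x9f x1=0xe7 x2=0xef x3=0xff  N=1 Z=0
after  1: x0=0x9f x1=0xe7 x2=0xef x3=0xee  N=1 Z=0
after  2: x0=0x9f x1=0xe7 x2=0x78 x3=0xee  N=0 Z=0
after  3: x0=0x9f x1=0x9f x2=0x78 x3=0xee  N=1 Z=0
after  4: x0=0x9f x1=0x9f x2=0x78 x3=0xe7  N=1 Z=0
after  5: x0=0x9f x1=0x9f x2=0x78 x3=0xd9  N=1 Z=0
after  6: x0=0x9f x1=0x9f x2=0xe7 x3=0xd9  N=1 Z=0
-- IRQ taken; context saved, return-PC = 7 --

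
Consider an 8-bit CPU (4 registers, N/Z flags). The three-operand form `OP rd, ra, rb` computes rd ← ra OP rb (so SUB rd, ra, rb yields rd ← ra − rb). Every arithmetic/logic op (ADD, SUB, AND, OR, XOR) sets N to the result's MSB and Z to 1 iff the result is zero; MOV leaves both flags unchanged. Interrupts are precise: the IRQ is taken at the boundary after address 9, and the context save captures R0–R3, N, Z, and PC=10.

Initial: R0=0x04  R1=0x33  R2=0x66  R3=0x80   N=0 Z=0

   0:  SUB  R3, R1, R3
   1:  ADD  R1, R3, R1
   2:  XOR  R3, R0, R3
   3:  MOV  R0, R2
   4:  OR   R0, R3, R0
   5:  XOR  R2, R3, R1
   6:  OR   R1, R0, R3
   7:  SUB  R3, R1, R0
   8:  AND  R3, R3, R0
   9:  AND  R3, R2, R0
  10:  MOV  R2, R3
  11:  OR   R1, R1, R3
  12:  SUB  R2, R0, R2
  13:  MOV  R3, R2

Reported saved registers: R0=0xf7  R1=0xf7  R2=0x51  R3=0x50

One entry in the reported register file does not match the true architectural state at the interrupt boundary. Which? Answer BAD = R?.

BAD = R3

after  0: R0=0x04 R1=0x33 R2=0x66 R3=0xb3  N=1 Z=0
after  1: R0=0x04 R1=0xe6 R2=0x66 R3=0xb3  N=1 Z=0
after  2: R0=0x04 R1=0xe6 R2=0x66 R3=0xb7  N=1 Z=0
after  3: R0=0x66 R1=0xe6 R2=0x66 R3=0xb7  N=1 Z=0
after  4: R0=0xf7 R1=0xe6 R2=0x66 R3=0xb7  N=1 Z=0
after  5: R0=0xf7 R1=0xe6 R2=0x51 R3=0xb7  N=0 Z=0
after  6: R0=0xf7 R1=0xf7 R2=0x51 R3=0xb7  N=1 Z=0
after  7: R0=0xf7 R1=0xf7 R2=0x51 R3=0x00  N=0 Z=1
after  8: R0=0xf7 R1=0xf7 R2=0x51 R3=0x00  N=0 Z=1
after  9: R0=0xf7 R1=0xf7 R2=0x51 R3=0x51  N=0 Z=0
-- IRQ taken; context saved, return-PC = 10 --
mismatch: R3: reported 0x50 vs actual 0x51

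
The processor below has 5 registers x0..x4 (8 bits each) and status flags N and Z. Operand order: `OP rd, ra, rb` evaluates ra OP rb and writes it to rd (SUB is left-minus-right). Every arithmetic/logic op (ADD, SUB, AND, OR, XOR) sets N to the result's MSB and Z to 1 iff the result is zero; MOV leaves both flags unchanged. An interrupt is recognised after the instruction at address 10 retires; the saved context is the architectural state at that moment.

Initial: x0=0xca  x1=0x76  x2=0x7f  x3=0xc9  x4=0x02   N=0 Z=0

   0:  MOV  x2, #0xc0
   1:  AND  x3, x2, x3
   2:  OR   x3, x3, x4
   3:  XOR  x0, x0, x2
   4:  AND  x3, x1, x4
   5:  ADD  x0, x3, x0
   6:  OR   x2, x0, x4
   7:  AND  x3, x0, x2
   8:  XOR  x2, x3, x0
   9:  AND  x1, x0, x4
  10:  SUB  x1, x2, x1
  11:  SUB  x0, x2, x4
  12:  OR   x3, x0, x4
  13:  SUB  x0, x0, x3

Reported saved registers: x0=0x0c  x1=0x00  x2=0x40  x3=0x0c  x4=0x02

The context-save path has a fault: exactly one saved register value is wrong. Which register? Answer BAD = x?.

after  0: x0=0xca x1=0x76 x2=0xc0 x3=0xc9 x4=0x02  N=0 Z=0
after  1: x0=0xca x1=0x76 x2=0xc0 x3=0xc0 x4=0x02  N=1 Z=0
after  2: x0=0xca x1=0x76 x2=0xc0 x3=0xc2 x4=0x02  N=1 Z=0
after  3: x0=0x0a x1=0x76 x2=0xc0 x3=0xc2 x4=0x02  N=0 Z=0
after  4: x0=0x0a x1=0x76 x2=0xc0 x3=0x02 x4=0x02  N=0 Z=0
after  5: x0=0x0c x1=0x76 x2=0xc0 x3=0x02 x4=0x02  N=0 Z=0
after  6: x0=0x0c x1=0x76 x2=0x0e x3=0x02 x4=0x02  N=0 Z=0
after  7: x0=0x0c x1=0x76 x2=0x0e x3=0x0c x4=0x02  N=0 Z=0
after  8: x0=0x0c x1=0x76 x2=0x00 x3=0x0c x4=0x02  N=0 Z=1
after  9: x0=0x0c x1=0x00 x2=0x00 x3=0x0c x4=0x02  N=0 Z=1
after 10: x0=0x0c x1=0x00 x2=0x00 x3=0x0c x4=0x02  N=0 Z=1
-- IRQ taken; context saved, return-PC = 11 --
mismatch: x2: reported 0x40 vs actual 0x00

BAD = x2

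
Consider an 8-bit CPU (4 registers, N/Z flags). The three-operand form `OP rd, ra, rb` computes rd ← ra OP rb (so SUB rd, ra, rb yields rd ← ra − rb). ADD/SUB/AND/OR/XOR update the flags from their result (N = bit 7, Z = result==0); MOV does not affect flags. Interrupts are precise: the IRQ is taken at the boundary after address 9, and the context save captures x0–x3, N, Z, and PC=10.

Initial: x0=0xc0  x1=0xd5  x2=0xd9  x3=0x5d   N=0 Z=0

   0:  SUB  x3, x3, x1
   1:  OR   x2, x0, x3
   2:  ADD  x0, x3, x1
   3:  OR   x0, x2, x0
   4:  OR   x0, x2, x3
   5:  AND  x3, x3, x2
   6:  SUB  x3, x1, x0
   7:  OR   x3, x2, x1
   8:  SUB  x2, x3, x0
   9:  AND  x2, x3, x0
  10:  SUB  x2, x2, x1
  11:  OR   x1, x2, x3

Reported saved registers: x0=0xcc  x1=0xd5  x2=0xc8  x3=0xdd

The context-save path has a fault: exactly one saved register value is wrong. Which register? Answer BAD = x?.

after  0: x0=0xc0 x1=0xd5 x2=0xd9 x3=0x88  N=1 Z=0
after  1: x0=0xc0 x1=0xd5 x2=0xc8 x3=0x88  N=1 Z=0
after  2: x0=0x5d x1=0xd5 x2=0xc8 x3=0x88  N=0 Z=0
after  3: x0=0xdd x1=0xd5 x2=0xc8 x3=0x88  N=1 Z=0
after  4: x0=0xc8 x1=0xd5 x2=0xc8 x3=0x88  N=1 Z=0
after  5: x0=0xc8 x1=0xd5 x2=0xc8 x3=0x88  N=1 Z=0
after  6: x0=0xc8 x1=0xd5 x2=0xc8 x3=0x0d  N=0 Z=0
after  7: x0=0xc8 x1=0xd5 x2=0xc8 x3=0xdd  N=1 Z=0
after  8: x0=0xc8 x1=0xd5 x2=0x15 x3=0xdd  N=0 Z=0
after  9: x0=0xc8 x1=0xd5 x2=0xc8 x3=0xdd  N=1 Z=0
-- IRQ taken; context saved, return-PC = 10 --
mismatch: x0: reported 0xcc vs actual 0xc8

BAD = x0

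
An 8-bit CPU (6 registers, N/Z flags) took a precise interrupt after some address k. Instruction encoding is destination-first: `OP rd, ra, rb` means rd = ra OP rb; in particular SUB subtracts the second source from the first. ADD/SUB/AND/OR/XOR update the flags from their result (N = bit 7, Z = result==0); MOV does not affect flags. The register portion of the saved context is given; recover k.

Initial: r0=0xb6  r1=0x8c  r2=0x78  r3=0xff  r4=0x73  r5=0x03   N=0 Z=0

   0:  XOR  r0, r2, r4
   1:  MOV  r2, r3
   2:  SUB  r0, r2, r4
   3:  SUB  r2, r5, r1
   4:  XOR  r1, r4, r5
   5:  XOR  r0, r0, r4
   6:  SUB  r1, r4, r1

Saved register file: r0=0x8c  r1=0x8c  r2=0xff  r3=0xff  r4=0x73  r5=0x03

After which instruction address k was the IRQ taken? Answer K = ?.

K = 2

after  0: r0=0x0b r1=0x8c r2=0x78 r3=0xff r4=0x73 r5=0x03  N=0 Z=0
after  1: r0=0x0b r1=0x8c r2=0xff r3=0xff r4=0x73 r5=0x03  N=0 Z=0
after  2: r0=0x8c r1=0x8c r2=0xff r3=0xff r4=0x73 r5=0x03  N=1 Z=0
-- IRQ taken; context saved, return-PC = 3 --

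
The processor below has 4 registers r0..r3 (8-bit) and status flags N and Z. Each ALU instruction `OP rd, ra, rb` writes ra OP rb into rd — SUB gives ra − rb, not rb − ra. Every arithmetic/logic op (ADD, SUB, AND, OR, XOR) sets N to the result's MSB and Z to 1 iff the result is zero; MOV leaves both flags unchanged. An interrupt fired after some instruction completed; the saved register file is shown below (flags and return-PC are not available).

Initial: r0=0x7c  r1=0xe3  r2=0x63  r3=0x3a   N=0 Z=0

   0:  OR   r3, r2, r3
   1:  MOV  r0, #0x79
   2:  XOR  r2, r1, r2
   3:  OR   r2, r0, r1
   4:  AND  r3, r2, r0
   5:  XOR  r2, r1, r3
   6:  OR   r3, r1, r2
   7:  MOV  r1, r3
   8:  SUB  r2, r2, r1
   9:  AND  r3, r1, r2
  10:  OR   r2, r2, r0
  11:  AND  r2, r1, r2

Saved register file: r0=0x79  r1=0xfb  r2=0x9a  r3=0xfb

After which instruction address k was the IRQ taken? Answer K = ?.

after  0: r0=0x7c r1=0xe3 r2=0x63 r3=0x7b  N=0 Z=0
after  1: r0=0x79 r1=0xe3 r2=0x63 r3=0x7b  N=0 Z=0
after  2: r0=0x79 r1=0xe3 r2=0x80 r3=0x7b  N=1 Z=0
after  3: r0=0x79 r1=0xe3 r2=0xfb r3=0x7b  N=1 Z=0
after  4: r0=0x79 r1=0xe3 r2=0xfb r3=0x79  N=0 Z=0
after  5: r0=0x79 r1=0xe3 r2=0x9a r3=0x79  N=1 Z=0
after  6: r0=0x79 r1=0xe3 r2=0x9a r3=0xfb  N=1 Z=0
after  7: r0=0x79 r1=0xfb r2=0x9a r3=0xfb  N=1 Z=0
-- IRQ taken; context saved, return-PC = 8 --

K = 7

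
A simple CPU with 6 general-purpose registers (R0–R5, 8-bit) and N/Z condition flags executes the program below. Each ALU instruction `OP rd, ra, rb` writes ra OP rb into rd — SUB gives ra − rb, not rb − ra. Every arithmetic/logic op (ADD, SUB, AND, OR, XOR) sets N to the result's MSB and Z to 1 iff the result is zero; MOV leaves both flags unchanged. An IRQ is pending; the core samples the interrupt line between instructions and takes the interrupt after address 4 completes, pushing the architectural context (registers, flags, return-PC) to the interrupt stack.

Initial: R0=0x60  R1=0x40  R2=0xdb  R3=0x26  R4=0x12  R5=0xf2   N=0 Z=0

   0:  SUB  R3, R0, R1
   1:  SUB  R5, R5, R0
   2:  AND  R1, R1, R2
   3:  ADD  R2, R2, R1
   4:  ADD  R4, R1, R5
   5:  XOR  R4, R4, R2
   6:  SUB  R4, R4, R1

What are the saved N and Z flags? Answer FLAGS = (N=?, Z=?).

FLAGS = (N=1, Z=0)

after  0: R0=0x60 R1=0x40 R2=0xdb R3=0x20 R4=0x12 R5=0xf2  N=0 Z=0
after  1: R0=0x60 R1=0x40 R2=0xdb R3=0x20 R4=0x12 R5=0x92  N=1 Z=0
after  2: R0=0x60 R1=0x40 R2=0xdb R3=0x20 R4=0x12 R5=0x92  N=0 Z=0
after  3: R0=0x60 R1=0x40 R2=0x1b R3=0x20 R4=0x12 R5=0x92  N=0 Z=0
after  4: R0=0x60 R1=0x40 R2=0x1b R3=0x20 R4=0xd2 R5=0x92  N=1 Z=0
-- IRQ taken; context saved, return-PC = 5 --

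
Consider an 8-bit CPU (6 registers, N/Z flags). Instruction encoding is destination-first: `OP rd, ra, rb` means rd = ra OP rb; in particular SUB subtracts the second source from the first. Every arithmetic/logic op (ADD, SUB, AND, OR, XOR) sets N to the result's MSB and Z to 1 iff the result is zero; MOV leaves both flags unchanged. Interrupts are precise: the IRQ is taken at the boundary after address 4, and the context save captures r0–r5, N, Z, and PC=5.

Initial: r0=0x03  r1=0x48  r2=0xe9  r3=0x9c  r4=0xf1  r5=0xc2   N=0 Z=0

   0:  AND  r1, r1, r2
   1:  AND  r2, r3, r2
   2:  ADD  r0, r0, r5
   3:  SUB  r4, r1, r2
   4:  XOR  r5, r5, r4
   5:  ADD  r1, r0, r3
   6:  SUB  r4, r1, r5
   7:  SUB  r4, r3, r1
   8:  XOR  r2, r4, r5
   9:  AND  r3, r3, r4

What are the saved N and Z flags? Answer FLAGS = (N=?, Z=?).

FLAGS = (N=0, Z=0)

after  0: r0=0x03 r1=0x48 r2=0xe9 r3=0x9c r4=0xf1 r5=0xc2  N=0 Z=0
after  1: r0=0x03 r1=0x48 r2=0x88 r3=0x9c r4=0xf1 r5=0xc2  N=1 Z=0
after  2: r0=0xc5 r1=0x48 r2=0x88 r3=0x9c r4=0xf1 r5=0xc2  N=1 Z=0
after  3: r0=0xc5 r1=0x48 r2=0x88 r3=0x9c r4=0xc0 r5=0xc2  N=1 Z=0
after  4: r0=0xc5 r1=0x48 r2=0x88 r3=0x9c r4=0xc0 r5=0x02  N=0 Z=0
-- IRQ taken; context saved, return-PC = 5 --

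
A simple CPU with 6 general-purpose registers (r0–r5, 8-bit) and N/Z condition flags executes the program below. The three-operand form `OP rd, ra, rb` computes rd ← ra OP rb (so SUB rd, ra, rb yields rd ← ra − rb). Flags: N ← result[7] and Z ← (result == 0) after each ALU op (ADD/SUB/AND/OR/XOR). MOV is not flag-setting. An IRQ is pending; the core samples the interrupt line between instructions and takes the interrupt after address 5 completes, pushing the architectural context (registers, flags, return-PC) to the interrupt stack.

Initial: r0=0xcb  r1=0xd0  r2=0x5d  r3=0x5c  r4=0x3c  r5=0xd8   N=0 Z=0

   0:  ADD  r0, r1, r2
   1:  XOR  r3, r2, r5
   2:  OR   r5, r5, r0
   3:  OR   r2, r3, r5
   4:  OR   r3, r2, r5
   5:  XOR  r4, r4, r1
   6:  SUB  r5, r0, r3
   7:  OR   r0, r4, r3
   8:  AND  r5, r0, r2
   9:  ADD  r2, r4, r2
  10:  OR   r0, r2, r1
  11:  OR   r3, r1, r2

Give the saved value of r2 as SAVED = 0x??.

SAVED = 0xfd

after  0: r0=0x2d r1=0xd0 r2=0x5d r3=0x5c r4=0x3c r5=0xd8  N=0 Z=0
after  1: r0=0x2d r1=0xd0 r2=0x5d r3=0x85 r4=0x3c r5=0xd8  N=1 Z=0
after  2: r0=0x2d r1=0xd0 r2=0x5d r3=0x85 r4=0x3c r5=0xfd  N=1 Z=0
after  3: r0=0x2d r1=0xd0 r2=0xfd r3=0x85 r4=0x3c r5=0xfd  N=1 Z=0
after  4: r0=0x2d r1=0xd0 r2=0xfd r3=0xfd r4=0x3c r5=0xfd  N=1 Z=0
after  5: r0=0x2d r1=0xd0 r2=0xfd r3=0xfd r4=0xec r5=0xfd  N=1 Z=0
-- IRQ taken; context saved, return-PC = 6 --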